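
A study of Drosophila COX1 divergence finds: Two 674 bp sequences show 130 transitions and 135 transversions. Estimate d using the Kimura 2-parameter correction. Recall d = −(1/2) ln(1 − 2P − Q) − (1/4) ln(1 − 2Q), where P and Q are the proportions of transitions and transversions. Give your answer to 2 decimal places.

P = 130/674 ≈ 0.192878 and Q = 135/674 ≈ 0.200297.
Under the Kimura two-parameter model, d = −½ ln(1 − 2P − Q) − ¼ ln(1 − 2Q).
1 − 2P − Q = 0.413947, giving −½ ln(0.413947) = 0.441009.
1 − 2Q = 0.599406, giving −¼ ln(0.599406) = 0.127954.
d = 0.441009 + 0.127954 = 0.568963.

0.57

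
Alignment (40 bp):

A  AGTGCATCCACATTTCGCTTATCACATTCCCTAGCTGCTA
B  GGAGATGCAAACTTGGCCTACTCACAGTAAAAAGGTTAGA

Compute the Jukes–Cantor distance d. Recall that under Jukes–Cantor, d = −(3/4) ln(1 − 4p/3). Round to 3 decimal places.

The sequences differ at 22 of 40 sites, so p = 22/40 = 0.55.
d = −(3/4) ln(1 − 4p/3) = −0.75 ln(1 − 0.733333) = −0.75 ln(0.266667)
  = −0.75 × (-1.321755) = 0.991316 substitutions/site.

0.991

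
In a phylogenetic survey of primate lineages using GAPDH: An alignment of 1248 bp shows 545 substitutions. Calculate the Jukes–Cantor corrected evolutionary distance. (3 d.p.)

0.655

p = 545/1248 ≈ 0.436699.
d = −(3/4) ln(1 − 4p/3) = −0.75 ln(1 − 0.582265) = −0.75 ln(0.417735)
  = −0.75 × (-0.872908) = 0.654681 substitutions/site.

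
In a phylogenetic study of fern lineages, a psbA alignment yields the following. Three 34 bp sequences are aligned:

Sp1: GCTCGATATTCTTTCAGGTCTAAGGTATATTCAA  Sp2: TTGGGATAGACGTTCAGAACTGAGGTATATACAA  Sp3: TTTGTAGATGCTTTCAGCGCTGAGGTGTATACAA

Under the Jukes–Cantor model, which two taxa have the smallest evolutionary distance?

Sp1–Sp2: 11/34 differ, p = 0.324, d = 0.423.
Sp1–Sp3: 11/34 differ, p = 0.324, d = 0.423.
Sp2–Sp3: 9/34 differ, p = 0.265, d = 0.326.
The smallest distance is between Sp2 and Sp3.

Sp2 and Sp3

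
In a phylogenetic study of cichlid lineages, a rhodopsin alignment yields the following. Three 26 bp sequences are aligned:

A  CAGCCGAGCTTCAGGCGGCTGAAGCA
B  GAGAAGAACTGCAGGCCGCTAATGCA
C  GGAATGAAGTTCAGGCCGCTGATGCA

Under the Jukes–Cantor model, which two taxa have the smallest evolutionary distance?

A–B: 8/26 differ, p = 0.308, d = 0.396.
A–C: 9/26 differ, p = 0.346, d = 0.464.
B–C: 6/26 differ, p = 0.231, d = 0.276.
The smallest distance is between B and C.

B and C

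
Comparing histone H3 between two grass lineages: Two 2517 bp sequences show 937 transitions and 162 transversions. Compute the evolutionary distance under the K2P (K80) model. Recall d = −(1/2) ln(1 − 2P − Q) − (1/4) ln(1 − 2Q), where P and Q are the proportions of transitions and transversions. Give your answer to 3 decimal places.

P = 937/2517 ≈ 0.372269 and Q = 162/2517 ≈ 0.064362.
Under the Kimura two-parameter model, d = −½ ln(1 − 2P − Q) − ¼ ln(1 − 2Q).
1 − 2P − Q = 0.1911, giving −½ ln(0.1911) = 0.827479.
1 − 2Q = 0.871276, giving −¼ ln(0.871276) = 0.034449.
d = 0.827479 + 0.034449 = 0.861928.

0.862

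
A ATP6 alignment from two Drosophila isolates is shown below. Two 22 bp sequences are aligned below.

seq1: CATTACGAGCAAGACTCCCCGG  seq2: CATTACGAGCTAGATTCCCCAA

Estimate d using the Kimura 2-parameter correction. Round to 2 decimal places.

Of 22 sites, 3 differences are transitions and 1 are transversions, so P = 3/22 ≈ 0.136364 and Q = 1/22 ≈ 0.045455.
Under the Kimura two-parameter model, d = −½ ln(1 − 2P − Q) − ¼ ln(1 − 2Q).
1 − 2P − Q = 0.681817, giving −½ ln(0.681817) = 0.191497.
1 − 2Q = 0.90909, giving −¼ ln(0.90909) = 0.023828.
d = 0.191497 + 0.023828 = 0.215325.

0.22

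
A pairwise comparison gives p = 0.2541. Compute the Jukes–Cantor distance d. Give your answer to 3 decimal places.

d = −(3/4) ln(1 − 4p/3) = −0.75 ln(1 − 0.3388) = −0.75 ln(0.6612)
  = −0.75 × (-0.413699) = 0.310274 substitutions/site.

0.310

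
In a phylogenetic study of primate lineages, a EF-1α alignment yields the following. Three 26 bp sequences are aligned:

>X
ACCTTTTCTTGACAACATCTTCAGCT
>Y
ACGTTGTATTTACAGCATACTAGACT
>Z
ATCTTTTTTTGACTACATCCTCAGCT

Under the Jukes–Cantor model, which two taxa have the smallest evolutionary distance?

X–Y: 10/26 differ, p = 0.385, d = 0.539.
X–Z: 4/26 differ, p = 0.154, d = 0.172.
Y–Z: 11/26 differ, p = 0.423, d = 0.623.
The smallest distance is between X and Z.

X and Z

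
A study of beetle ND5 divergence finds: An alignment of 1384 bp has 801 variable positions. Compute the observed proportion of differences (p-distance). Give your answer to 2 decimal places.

0.58

p = 801/1384 = 0.578757… ≈ 0.58 (to 2 d.p.).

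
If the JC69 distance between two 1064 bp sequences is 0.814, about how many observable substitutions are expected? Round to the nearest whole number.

Invert JC69: p = (3/4)(1 − e^(−4d/3)) = 0.75 × (1 − e^(-1.085333)) = 0.75 × (1 − 0.337789) = 0.496658.
Expected differing sites = pL ≈ 0.496658 × 1064 = 528.444112 ≈ 528.

528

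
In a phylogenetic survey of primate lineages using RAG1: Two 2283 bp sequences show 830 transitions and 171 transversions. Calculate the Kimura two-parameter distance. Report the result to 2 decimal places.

P = 830/2283 ≈ 0.363557 and Q = 171/2283 ≈ 0.074901.
Under the Kimura two-parameter model, d = −½ ln(1 − 2P − Q) − ¼ ln(1 − 2Q).
1 − 2P − Q = 0.197985, giving −½ ln(0.197985) = 0.809782.
1 − 2Q = 0.850198, giving −¼ ln(0.850198) = 0.040572.
d = 0.809782 + 0.040572 = 0.850354.

0.85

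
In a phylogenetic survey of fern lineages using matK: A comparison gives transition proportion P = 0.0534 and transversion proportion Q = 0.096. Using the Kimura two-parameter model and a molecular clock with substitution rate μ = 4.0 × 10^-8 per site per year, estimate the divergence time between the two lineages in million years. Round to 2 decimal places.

2.08

Under the Kimura two-parameter model, d = −½ ln(1 − 2P − Q) − ¼ ln(1 − 2Q).
1 − 2P − Q = 0.7972, giving −½ ln(0.7972) = 0.113325.
1 − 2Q = 0.808, giving −¼ ln(0.808) = 0.053298.
d = 0.113325 + 0.053298 = 0.166623.
Under a molecular clock d = 2μt, so t = d/(2μ) = 0.166623 / (2 × 4.0 × 10^-8) = 2.08 million years.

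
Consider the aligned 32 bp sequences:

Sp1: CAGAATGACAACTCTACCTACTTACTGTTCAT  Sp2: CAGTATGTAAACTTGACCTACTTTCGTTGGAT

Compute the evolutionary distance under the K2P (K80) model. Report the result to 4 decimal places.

0.4173

Of 32 sites, 1 differences are transitions and 9 are transversions, so P = 1/32 = 0.03125 and Q = 9/32 = 0.28125.
Under the Kimura two-parameter model, d = −½ ln(1 − 2P − Q) − ¼ ln(1 − 2Q).
1 − 2P − Q = 0.65625, giving −½ ln(0.65625) = 0.210607.
1 − 2Q = 0.4375, giving −¼ ln(0.4375) = 0.206670.
d = 0.210607 + 0.206670 = 0.417277.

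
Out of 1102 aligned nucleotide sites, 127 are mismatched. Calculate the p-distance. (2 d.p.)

p = 127/1102 = 0.115245… ≈ 0.12 (to 2 d.p.).

0.12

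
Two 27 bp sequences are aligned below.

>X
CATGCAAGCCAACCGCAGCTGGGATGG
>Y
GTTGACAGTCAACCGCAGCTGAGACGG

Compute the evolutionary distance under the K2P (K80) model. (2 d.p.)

0.32

Of 27 sites, 3 differences are transitions and 4 are transversions, so P = 3/27 ≈ 0.111111 and Q = 4/27 ≈ 0.148148.
Under the Kimura two-parameter model, d = −½ ln(1 − 2P − Q) − ¼ ln(1 − 2Q).
1 − 2P − Q = 0.62963, giving −½ ln(0.62963) = 0.231311.
1 − 2Q = 0.703704, giving −¼ ln(0.703704) = 0.087849.
d = 0.231311 + 0.087849 = 0.319160.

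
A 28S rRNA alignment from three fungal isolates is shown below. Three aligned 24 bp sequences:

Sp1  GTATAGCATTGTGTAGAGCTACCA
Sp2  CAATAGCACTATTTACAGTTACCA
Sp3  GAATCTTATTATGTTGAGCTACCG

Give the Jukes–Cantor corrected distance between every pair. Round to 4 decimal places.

Sp1–Sp2: 7/24 sites differ → p ≈ 0.291667, d = −0.75 ln(1 − 0.388889) = 0.369358 ≈ 0.3694.
Sp1–Sp3: 7/24 sites differ → p ≈ 0.291667, d = −0.75 ln(1 − 0.388889) = 0.369358 ≈ 0.3694.
Sp2–Sp3: 10/24 sites differ → p ≈ 0.416667, d = −0.75 ln(1 − 0.555556) = 0.608198 ≈ 0.6082.

d(Sp1,Sp2) = 0.3694, d(Sp1,Sp3) = 0.3694, d(Sp2,Sp3) = 0.6082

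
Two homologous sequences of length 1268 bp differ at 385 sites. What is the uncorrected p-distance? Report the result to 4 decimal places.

0.3036

p = 385/1268 = 0.303627… ≈ 0.3036 (to 4 d.p.).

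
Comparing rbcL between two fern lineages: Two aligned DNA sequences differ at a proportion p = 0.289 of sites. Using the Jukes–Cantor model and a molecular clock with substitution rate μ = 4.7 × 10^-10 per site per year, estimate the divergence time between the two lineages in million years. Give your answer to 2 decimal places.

388.30

d = −(3/4) ln(1 − 4p/3) = −0.75 ln(1 − 0.385333) = −0.75 ln(0.614667)
  = −0.75 × (-0.486675) = 0.365006 substitutions/site.
Under a molecular clock d = 2μt, so t = d/(2μ) = 0.365006 / (2 × 4.7 × 10^-10) = 388.30 million years.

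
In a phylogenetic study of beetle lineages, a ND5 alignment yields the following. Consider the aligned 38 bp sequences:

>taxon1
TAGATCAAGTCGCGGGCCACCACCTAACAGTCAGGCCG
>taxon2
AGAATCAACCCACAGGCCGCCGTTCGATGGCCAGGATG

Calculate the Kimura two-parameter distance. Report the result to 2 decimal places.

1.06

Of 38 sites, 15 differences are transitions and 3 are transversions, so P = 15/38 ≈ 0.394737 and Q = 3/38 ≈ 0.078947.
Under the Kimura two-parameter model, d = −½ ln(1 − 2P − Q) − ¼ ln(1 − 2Q).
1 − 2P − Q = 0.131579, giving −½ ln(0.131579) = 1.014074.
1 − 2Q = 0.842106, giving −¼ ln(0.842106) = 0.042962.
d = 1.014074 + 0.042962 = 1.057036.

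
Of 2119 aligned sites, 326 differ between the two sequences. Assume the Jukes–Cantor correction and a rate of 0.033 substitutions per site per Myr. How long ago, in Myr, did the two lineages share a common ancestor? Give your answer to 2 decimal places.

2.61

p = 326/2119 ≈ 0.153846.
d = −(3/4) ln(1 − 4p/3) = −0.75 ln(1 − 0.205128) = −0.75 ln(0.794872)
  = −0.75 × (-0.229574) = 0.172181 substitutions/site.
Under a molecular clock d = 2μt, so t = d/(2μ) = 0.172181 / (2 × 0.033) = 2.61 Myr.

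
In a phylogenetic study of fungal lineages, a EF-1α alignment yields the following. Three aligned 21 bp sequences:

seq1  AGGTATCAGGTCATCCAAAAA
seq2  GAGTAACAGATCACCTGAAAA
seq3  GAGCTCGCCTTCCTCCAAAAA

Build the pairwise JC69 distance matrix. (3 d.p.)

d(seq1,seq2) = 0.441, d(seq1,seq3) = 0.756, d(seq2,seq3) = 0.899

seq1–seq2: 7/21 sites differ → p ≈ 0.333333, d = −0.75 ln(1 − 0.444444) = 0.440839 ≈ 0.441.
seq1–seq3: 10/21 sites differ → p ≈ 0.47619, d = −0.75 ln(1 − 0.63492) = 0.755729 ≈ 0.756.
seq2–seq3: 11/21 sites differ → p ≈ 0.52381, d = −0.75 ln(1 − 0.698413) = 0.899023 ≈ 0.899.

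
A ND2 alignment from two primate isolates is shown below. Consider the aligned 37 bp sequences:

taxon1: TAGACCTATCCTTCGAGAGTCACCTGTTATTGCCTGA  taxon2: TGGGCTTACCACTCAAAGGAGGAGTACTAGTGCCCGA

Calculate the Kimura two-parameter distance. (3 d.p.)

Of 37 sites, 12 differences are transitions and 6 are transversions, so P = 12/37 ≈ 0.324324 and Q = 6/37 ≈ 0.162162.
Under the Kimura two-parameter model, d = −½ ln(1 − 2P − Q) − ¼ ln(1 − 2Q).
1 − 2P − Q = 0.18919, giving −½ ln(0.18919) = 0.832502.
1 − 2Q = 0.675676, giving −¼ ln(0.675676) = 0.098010.
d = 0.832502 + 0.098010 = 0.930512.

0.931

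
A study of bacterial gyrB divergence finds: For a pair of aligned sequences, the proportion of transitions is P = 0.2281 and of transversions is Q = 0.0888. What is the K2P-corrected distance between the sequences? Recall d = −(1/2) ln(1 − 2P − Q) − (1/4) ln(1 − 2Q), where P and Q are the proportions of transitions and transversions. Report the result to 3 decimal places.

Under the Kimura two-parameter model, d = −½ ln(1 − 2P − Q) − ¼ ln(1 − 2Q).
1 − 2P − Q = 0.455, giving −½ ln(0.455) = 0.393729.
1 − 2Q = 0.8224, giving −¼ ln(0.8224) = 0.048882.
d = 0.393729 + 0.048882 = 0.442611.

0.443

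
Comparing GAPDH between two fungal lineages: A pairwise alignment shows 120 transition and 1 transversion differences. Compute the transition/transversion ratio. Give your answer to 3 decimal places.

R = 120/1 = 120.000.

120.000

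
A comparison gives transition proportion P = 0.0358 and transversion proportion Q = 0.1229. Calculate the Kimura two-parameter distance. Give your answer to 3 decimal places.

Under the Kimura two-parameter model, d = −½ ln(1 − 2P − Q) − ¼ ln(1 − 2Q).
1 − 2P − Q = 0.8055, giving −½ ln(0.8055) = 0.108146.
1 − 2Q = 0.7542, giving −¼ ln(0.7542) = 0.070524.
d = 0.108146 + 0.070524 = 0.178670.

0.179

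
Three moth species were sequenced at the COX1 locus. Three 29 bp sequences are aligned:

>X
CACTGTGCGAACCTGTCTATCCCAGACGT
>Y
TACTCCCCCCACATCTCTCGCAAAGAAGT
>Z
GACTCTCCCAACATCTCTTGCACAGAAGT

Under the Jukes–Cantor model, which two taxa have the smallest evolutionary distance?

X–Y: 13/29 differ, p = 0.448, d = 0.683.
X–Z: 10/29 differ, p = 0.345, d = 0.462.
Y–Z: 5/29 differ, p = 0.172, d = 0.196.
The smallest distance is between Y and Z.

Y and Z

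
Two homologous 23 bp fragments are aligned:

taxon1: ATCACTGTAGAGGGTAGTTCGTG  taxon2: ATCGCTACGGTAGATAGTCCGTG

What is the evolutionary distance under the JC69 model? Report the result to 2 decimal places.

0.47

The sequences differ at 8 of 23 sites (4, 7, 8, 9, 11, 12, 14, 19), so p = 8/23 ≈ 0.347826.
d = −(3/4) ln(1 − 4p/3) = −0.75 ln(1 − 0.463768) = −0.75 ln(0.536232)
  = −0.75 × (-0.623188) = 0.467391 substitutions/site.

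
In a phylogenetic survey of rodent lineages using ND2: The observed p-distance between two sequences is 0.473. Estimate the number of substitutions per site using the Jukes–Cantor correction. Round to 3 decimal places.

0.747

d = −(3/4) ln(1 − 4p/3) = −0.75 ln(1 − 0.630667) = −0.75 ln(0.369333)
  = −0.75 × (-0.996057) = 0.747043 substitutions/site.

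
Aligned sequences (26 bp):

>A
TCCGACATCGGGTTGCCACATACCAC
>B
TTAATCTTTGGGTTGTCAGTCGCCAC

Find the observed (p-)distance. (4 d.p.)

0.4231

The sequences differ at 11 of 26 positions.
p = 11/26 = 0.423076… ≈ 0.4231 (to 4 d.p.).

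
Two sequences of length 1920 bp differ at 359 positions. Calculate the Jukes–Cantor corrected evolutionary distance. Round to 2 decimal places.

0.22

p = 359/1920 ≈ 0.186979.
d = −(3/4) ln(1 − 4p/3) = −0.75 ln(1 − 0.249305) = −0.75 ln(0.750695)
  = −0.75 × (-0.286756) = 0.215067 substitutions/site.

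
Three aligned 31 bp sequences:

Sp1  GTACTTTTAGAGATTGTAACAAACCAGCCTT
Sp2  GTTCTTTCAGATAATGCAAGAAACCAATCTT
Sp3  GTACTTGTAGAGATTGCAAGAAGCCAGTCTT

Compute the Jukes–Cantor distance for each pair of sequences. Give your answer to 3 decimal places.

d(Sp1,Sp2) = 0.316, d(Sp1,Sp3) = 0.182, d(Sp2,Sp3) = 0.269

Sp1–Sp2: 8/31 sites differ → p ≈ 0.258065, d = −0.75 ln(1 − 0.344087) = 0.316295 ≈ 0.316.
Sp1–Sp3: 5/31 sites differ → p ≈ 0.16129, d = −0.75 ln(1 − 0.215053) = 0.181604 ≈ 0.182.
Sp2–Sp3: 7/31 sites differ → p ≈ 0.225806, d = −0.75 ln(1 − 0.301075) = 0.268659 ≈ 0.269.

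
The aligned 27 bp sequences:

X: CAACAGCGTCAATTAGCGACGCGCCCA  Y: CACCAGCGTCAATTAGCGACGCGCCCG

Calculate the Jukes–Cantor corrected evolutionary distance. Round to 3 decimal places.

The sequences differ at 2 of 27 sites (3, 27), so p = 2/27 ≈ 0.074074.
d = −(3/4) ln(1 − 4p/3) = −0.75 ln(1 − 0.098765) = −0.75 ln(0.901235)
  = −0.75 × (-0.103989) = 0.077992 substitutions/site.

0.078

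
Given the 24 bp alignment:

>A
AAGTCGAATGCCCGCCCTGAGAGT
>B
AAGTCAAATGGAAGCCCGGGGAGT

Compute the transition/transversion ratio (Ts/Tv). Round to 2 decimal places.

Transitions are A↔G and C↔T; transversions are all other mismatches.
Transitions: 2. Transversions: 4.
R = 2/4 = 0.50.

0.50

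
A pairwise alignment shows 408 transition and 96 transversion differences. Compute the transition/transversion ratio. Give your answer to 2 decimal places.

R = 408/96 = 4.25.

4.25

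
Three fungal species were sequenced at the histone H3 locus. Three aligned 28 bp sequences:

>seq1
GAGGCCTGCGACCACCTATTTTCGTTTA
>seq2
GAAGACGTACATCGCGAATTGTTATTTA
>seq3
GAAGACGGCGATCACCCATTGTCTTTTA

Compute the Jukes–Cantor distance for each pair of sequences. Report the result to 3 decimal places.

seq1–seq2: 13/28 sites differ → p ≈ 0.464286, d = −0.75 ln(1 − 0.619048) = 0.723811 ≈ 0.724.
seq1–seq3: 7/28 sites differ → p = 0.25, d = −0.75 ln(1 − 0.333333) = 0.304098 ≈ 0.304.
seq2–seq3: 8/28 sites differ → p ≈ 0.285714, d = −0.75 ln(1 − 0.380952) = 0.359679 ≈ 0.360.

d(seq1,seq2) = 0.724, d(seq1,seq3) = 0.304, d(seq2,seq3) = 0.360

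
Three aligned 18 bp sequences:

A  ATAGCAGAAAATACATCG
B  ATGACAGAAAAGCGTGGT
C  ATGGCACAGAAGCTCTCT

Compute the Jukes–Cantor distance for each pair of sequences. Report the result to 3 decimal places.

A–B: 9/18 sites differ → p = 0.5, d = −0.75 ln(1 − 0.666667) = 0.823960 ≈ 0.824.
A–C: 8/18 sites differ → p ≈ 0.444444, d = −0.75 ln(1 − 0.592592) = 0.673455 ≈ 0.673.
B–C: 7/18 sites differ → p ≈ 0.388889, d = −0.75 ln(1 − 0.518519) = 0.548166 ≈ 0.548.

d(A,B) = 0.824, d(A,C) = 0.673, d(B,C) = 0.548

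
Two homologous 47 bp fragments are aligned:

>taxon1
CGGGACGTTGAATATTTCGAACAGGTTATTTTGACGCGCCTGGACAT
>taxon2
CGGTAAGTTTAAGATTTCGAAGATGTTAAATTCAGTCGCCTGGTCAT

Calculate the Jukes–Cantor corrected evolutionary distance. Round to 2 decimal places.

The sequences differ at 12 of 47 sites, so p = 12/47 ≈ 0.255319.
d = −(3/4) ln(1 − 4p/3) = −0.75 ln(1 − 0.340425) = −0.75 ln(0.659575)
  = −0.75 × (-0.416160) = 0.312120 substitutions/site.

0.31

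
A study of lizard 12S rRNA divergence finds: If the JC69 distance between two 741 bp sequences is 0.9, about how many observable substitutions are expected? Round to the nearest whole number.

Invert JC69: p = (3/4)(1 − e^(−4d/3)) = 0.75 × (1 − e^(-1.2)) = 0.75 × (1 − 0.301194) = 0.524105.
Expected differing sites = pL ≈ 0.524105 × 741 = 388.361805 ≈ 388.

388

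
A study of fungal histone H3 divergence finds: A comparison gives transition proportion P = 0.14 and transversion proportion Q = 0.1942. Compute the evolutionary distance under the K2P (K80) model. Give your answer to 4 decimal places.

0.4443

Under the Kimura two-parameter model, d = −½ ln(1 − 2P − Q) − ¼ ln(1 − 2Q).
1 − 2P − Q = 0.5258, giving −½ ln(0.5258) = 0.321417.
1 − 2Q = 0.6116, giving −¼ ln(0.6116) = 0.122919.
d = 0.321417 + 0.122919 = 0.444336.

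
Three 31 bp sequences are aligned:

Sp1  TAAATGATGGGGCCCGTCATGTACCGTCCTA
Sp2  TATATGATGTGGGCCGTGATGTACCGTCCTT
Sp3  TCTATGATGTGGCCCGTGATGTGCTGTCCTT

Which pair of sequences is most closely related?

Sp1–Sp2: 5/31 differ, p = 0.161, d = 0.182.
Sp1–Sp3: 7/31 differ, p = 0.226, d = 0.269.
Sp2–Sp3: 4/31 differ, p = 0.129, d = 0.142.
The smallest distance is between Sp2 and Sp3.

Sp2 and Sp3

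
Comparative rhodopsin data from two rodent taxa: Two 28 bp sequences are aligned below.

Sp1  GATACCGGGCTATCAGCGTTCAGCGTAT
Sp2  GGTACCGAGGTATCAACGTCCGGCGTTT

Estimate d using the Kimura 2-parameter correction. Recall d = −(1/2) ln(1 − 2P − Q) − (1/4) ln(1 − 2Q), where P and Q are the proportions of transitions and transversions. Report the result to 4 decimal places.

0.3183

Of 28 sites, 5 differences are transitions and 2 are transversions, so P = 5/28 ≈ 0.178571 and Q = 2/28 ≈ 0.071429.
Under the Kimura two-parameter model, d = −½ ln(1 − 2P − Q) − ¼ ln(1 − 2Q).
1 − 2P − Q = 0.571429, giving −½ ln(0.571429) = 0.279808.
1 − 2Q = 0.857142, giving −¼ ln(0.857142) = 0.038538.
d = 0.279808 + 0.038538 = 0.318346.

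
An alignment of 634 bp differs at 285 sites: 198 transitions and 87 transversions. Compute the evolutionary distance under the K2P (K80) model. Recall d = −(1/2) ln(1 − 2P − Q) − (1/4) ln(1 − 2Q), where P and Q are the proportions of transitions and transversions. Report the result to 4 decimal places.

0.7976

P = 198/634 ≈ 0.312303 and Q = 87/634 ≈ 0.137224.
Under the Kimura two-parameter model, d = −½ ln(1 − 2P − Q) − ¼ ln(1 − 2Q).
1 − 2P − Q = 0.23817, giving −½ ln(0.23817) = 0.717385.
1 − 2Q = 0.725552, giving −¼ ln(0.725552) = 0.080206.
d = 0.717385 + 0.080206 = 0.797591.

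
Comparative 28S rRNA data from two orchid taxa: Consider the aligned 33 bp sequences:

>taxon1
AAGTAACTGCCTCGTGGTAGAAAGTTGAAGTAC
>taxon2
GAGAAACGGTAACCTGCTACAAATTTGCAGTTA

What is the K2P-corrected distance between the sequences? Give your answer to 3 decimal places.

Of 33 sites, 2 differences are transitions and 11 are transversions, so P = 2/33 ≈ 0.060606 and Q = 11/33 ≈ 0.333333.
Under the Kimura two-parameter model, d = −½ ln(1 − 2P − Q) − ¼ ln(1 − 2Q).
1 − 2P − Q = 0.545455, giving −½ ln(0.545455) = 0.303067.
1 − 2Q = 0.333334, giving −¼ ln(0.333334) = 0.274653.
d = 0.303067 + 0.274653 = 0.577720.

0.578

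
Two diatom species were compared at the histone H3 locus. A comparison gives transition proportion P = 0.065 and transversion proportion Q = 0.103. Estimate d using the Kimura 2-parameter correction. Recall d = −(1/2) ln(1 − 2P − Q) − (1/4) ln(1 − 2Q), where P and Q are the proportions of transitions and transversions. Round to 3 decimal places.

0.190

Under the Kimura two-parameter model, d = −½ ln(1 − 2P − Q) − ¼ ln(1 − 2Q).
1 − 2P − Q = 0.767, giving −½ ln(0.767) = 0.132634.
1 − 2Q = 0.794, giving −¼ ln(0.794) = 0.057668.
d = 0.132634 + 0.057668 = 0.190302.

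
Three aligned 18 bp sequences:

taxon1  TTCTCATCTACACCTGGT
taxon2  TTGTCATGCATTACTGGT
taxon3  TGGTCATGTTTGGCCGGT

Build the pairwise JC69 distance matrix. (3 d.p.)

taxon1–taxon2: 6/18 sites differ → p ≈ 0.333333, d = −0.75 ln(1 − 0.444444) = 0.440839 ≈ 0.441.
taxon1–taxon3: 8/18 sites differ → p ≈ 0.444444, d = −0.75 ln(1 − 0.592592) = 0.673455 ≈ 0.673.
taxon2–taxon3: 6/18 sites differ → p ≈ 0.333333, d = −0.75 ln(1 − 0.444444) = 0.440839 ≈ 0.441.

d(taxon1,taxon2) = 0.441, d(taxon1,taxon3) = 0.673, d(taxon2,taxon3) = 0.441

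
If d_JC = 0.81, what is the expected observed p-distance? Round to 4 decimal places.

p = (3/4)(1 − e^(−4d/3)) = 0.75 × (1 − e^(-1.08)) = 0.75 × (1 − 0.339596) = 0.495303.

0.4953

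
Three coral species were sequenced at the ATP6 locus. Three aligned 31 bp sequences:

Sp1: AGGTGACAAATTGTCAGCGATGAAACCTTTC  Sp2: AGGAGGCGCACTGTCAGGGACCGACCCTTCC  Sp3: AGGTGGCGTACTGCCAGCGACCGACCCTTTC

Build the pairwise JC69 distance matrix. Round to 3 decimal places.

d(Sp1,Sp2) = 0.481, d(Sp1,Sp3) = 0.367, d(Sp2,Sp3) = 0.182

Sp1–Sp2: 11/31 sites differ → p ≈ 0.354839, d = −0.75 ln(1 − 0.473119) = 0.480585 ≈ 0.481.
Sp1–Sp3: 9/31 sites differ → p ≈ 0.290323, d = −0.75 ln(1 − 0.387097) = 0.367161 ≈ 0.367.
Sp2–Sp3: 5/31 sites differ → p ≈ 0.16129, d = −0.75 ln(1 − 0.215053) = 0.181604 ≈ 0.182.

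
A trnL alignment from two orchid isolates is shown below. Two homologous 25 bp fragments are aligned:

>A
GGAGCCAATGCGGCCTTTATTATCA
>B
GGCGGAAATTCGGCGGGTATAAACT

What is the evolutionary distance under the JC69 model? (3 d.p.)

0.572

The sequences differ at 10 of 25 sites (3, 5, 6, 10, 15, 16, 17, 21, 23, 25), so p = 10/25 = 0.4.
d = −(3/4) ln(1 − 4p/3) = −0.75 ln(1 − 0.533333) = −0.75 ln(0.466667)
  = −0.75 × (-0.762139) = 0.571604 substitutions/site.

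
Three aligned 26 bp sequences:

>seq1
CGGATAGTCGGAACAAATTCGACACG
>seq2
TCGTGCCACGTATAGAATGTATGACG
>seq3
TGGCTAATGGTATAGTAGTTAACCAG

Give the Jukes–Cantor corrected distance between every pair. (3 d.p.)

d(seq1,seq2) = 1.288, d(seq1,seq3) = 0.949, d(seq2,seq3) = 0.949

seq1–seq2: 16/26 sites differ → p ≈ 0.615385, d = −0.75 ln(1 − 0.820513) = 1.288239 ≈ 1.288.
seq1–seq3: 14/26 sites differ → p ≈ 0.538462, d = −0.75 ln(1 − 0.717949) = 0.949251 ≈ 0.949.
seq2–seq3: 14/26 sites differ → p ≈ 0.538462, d = −0.75 ln(1 − 0.717949) = 0.949251 ≈ 0.949.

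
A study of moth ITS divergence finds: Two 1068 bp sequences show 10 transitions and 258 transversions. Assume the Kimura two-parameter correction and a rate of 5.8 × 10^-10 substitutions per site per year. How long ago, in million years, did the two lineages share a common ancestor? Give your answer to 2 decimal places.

272.20

P = 10/1068 ≈ 0.009363 and Q = 258/1068 ≈ 0.241573.
Under the Kimura two-parameter model, d = −½ ln(1 − 2P − Q) − ¼ ln(1 − 2Q).
1 − 2P − Q = 0.739701, giving −½ ln(0.739701) = 0.150755.
1 − 2Q = 0.516854, giving −¼ ln(0.516854) = 0.164999.
d = 0.150755 + 0.164999 = 0.315754.
Under a molecular clock d = 2μt, so t = d/(2μ) = 0.315754 / (2 × 5.8 × 10^-10) = 272.20 million years.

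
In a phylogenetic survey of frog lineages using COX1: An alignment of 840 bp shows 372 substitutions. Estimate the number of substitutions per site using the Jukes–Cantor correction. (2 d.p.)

p = 372/840 ≈ 0.442857.
d = −(3/4) ln(1 − 4p/3) = −0.75 ln(1 − 0.590476) = −0.75 ln(0.409524)
  = −0.75 × (-0.892760) = 0.669570 substitutions/site.

0.67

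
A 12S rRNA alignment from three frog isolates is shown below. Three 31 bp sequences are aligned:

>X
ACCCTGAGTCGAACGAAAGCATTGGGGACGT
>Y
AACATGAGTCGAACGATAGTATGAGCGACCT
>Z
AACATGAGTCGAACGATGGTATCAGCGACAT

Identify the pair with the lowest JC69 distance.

X–Y: 8/31 differ, p = 0.258, d = 0.316.
X–Z: 9/31 differ, p = 0.290, d = 0.367.
Y–Z: 3/31 differ, p = 0.097, d = 0.104.
The smallest distance is between Y and Z.

Y and Z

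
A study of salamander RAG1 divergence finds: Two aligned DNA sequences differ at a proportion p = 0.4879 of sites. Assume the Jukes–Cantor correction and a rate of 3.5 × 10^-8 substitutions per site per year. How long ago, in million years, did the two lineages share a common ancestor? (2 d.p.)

d = −(3/4) ln(1 − 4p/3) = −0.75 ln(1 − 0.650533) = −0.75 ln(0.349467)
  = −0.75 × (-1.051346) = 0.788510 substitutions/site.
Under a molecular clock d = 2μt, so t = d/(2μ) = 0.788510 / (2 × 3.5 × 10^-8) = 11.26 million years.

11.26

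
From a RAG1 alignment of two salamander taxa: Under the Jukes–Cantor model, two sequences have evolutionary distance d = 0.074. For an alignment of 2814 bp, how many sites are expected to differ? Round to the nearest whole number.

Invert JC69: p = (3/4)(1 − e^(−4d/3)) = 0.75 × (1 − e^(-0.098667)) = 0.75 × (1 − 0.906044) = 0.070467.
Expected differing sites = pL ≈ 0.070467 × 2814 = 198.294138 ≈ 198.

198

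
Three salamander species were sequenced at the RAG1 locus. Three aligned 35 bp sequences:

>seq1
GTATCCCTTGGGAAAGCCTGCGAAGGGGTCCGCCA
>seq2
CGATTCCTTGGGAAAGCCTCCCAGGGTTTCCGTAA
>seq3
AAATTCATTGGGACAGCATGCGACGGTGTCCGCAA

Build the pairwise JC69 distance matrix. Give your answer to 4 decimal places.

d(seq1,seq2) = 0.3597, d(seq1,seq3) = 0.3149, d(seq2,seq3) = 0.3597

seq1–seq2: 10/35 sites differ → p ≈ 0.285714, d = −0.75 ln(1 − 0.380952) = 0.359679 ≈ 0.3597.
seq1–seq3: 9/35 sites differ → p ≈ 0.257143, d = −0.75 ln(1 − 0.342857) = 0.314890 ≈ 0.3149.
seq2–seq3: 10/35 sites differ → p ≈ 0.285714, d = −0.75 ln(1 − 0.380952) = 0.359679 ≈ 0.3597.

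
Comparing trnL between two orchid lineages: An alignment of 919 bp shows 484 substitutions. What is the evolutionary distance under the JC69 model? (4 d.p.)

0.9085

p = 484/919 ≈ 0.526659.
d = −(3/4) ln(1 − 4p/3) = −0.75 ln(1 − 0.702212) = −0.75 ln(0.297788)
  = −0.75 × (-1.211373) = 0.908530 substitutions/site.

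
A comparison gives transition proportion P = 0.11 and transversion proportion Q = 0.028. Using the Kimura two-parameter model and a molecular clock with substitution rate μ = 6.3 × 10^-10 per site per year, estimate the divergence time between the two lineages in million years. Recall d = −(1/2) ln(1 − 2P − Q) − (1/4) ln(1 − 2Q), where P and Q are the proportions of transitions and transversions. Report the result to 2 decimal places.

124.54

Under the Kimura two-parameter model, d = −½ ln(1 − 2P − Q) − ¼ ln(1 − 2Q).
1 − 2P − Q = 0.752, giving −½ ln(0.752) = 0.142509.
1 − 2Q = 0.944, giving −¼ ln(0.944) = 0.014407.
d = 0.142509 + 0.014407 = 0.156916.
Under a molecular clock d = 2μt, so t = d/(2μ) = 0.156916 / (2 × 6.3 × 10^-10) = 124.54 million years.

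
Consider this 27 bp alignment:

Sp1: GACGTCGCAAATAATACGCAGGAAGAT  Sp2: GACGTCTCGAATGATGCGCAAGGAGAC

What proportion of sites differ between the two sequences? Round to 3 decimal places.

0.259

The sequences differ at 7 of 27 positions (sites 7, 9, 13, 16, 21, 23, 27).
p = 7/27 = 0.259259… ≈ 0.259 (to 3 d.p.).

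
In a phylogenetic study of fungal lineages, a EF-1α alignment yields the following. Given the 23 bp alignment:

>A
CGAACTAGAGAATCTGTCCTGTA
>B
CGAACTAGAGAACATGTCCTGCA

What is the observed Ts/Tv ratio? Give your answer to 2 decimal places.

Transitions are A↔G and C↔T; transversions are all other mismatches.
Transitions: 2. Transversions: 1.
R = 2/1 = 2.00.

2.00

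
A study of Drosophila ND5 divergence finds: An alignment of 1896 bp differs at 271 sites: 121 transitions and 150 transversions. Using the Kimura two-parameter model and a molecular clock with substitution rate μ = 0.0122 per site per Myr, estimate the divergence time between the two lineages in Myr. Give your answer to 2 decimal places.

6.51

P = 121/1896 ≈ 0.063819 and Q = 150/1896 ≈ 0.079114.
Under the Kimura two-parameter model, d = −½ ln(1 − 2P − Q) − ¼ ln(1 − 2Q).
1 − 2P − Q = 0.793248, giving −½ ln(0.793248) = 0.115810.
1 − 2Q = 0.841772, giving −¼ ln(0.841772) = 0.043062.
d = 0.115810 + 0.043062 = 0.158872.
Under a molecular clock d = 2μt, so t = d/(2μ) = 0.158872 / (2 × 0.0122) = 6.51 Myr.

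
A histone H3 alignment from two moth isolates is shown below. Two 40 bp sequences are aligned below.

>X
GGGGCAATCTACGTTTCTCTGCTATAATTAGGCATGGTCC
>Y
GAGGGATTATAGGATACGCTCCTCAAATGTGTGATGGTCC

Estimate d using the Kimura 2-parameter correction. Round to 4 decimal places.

Of 40 sites, 1 differences are transitions and 14 are transversions, so P = 1/40 = 0.025 and Q = 14/40 = 0.35.
Under the Kimura two-parameter model, d = −½ ln(1 − 2P − Q) − ¼ ln(1 − 2Q).
1 − 2P − Q = 0.6, giving −½ ln(0.6) = 0.255413.
1 − 2Q = 0.3, giving −¼ ln(0.3) = 0.300993.
d = 0.255413 + 0.300993 = 0.556406.

0.5564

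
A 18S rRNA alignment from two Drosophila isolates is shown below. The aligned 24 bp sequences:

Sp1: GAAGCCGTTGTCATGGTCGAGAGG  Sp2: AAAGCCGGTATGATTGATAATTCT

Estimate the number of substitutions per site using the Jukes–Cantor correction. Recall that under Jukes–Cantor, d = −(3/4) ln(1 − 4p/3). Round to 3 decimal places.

0.824

The sequences differ at 12 of 24 sites, so p = 12/24 = 0.5.
d = −(3/4) ln(1 − 4p/3) = −0.75 ln(1 − 0.666667) = −0.75 ln(0.333333)
  = −0.75 × (-1.098613) = 0.823960 substitutions/site.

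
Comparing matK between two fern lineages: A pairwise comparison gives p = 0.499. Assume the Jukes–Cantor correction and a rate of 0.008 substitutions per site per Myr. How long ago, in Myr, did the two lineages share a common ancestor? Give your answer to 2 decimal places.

51.31

d = −(3/4) ln(1 − 4p/3) = −0.75 ln(1 − 0.665333) = −0.75 ln(0.334667)
  = −0.75 × (-1.094619) = 0.820964 substitutions/site.
Under a molecular clock d = 2μt, so t = d/(2μ) = 0.820964 / (2 × 0.008) = 51.31 Myr.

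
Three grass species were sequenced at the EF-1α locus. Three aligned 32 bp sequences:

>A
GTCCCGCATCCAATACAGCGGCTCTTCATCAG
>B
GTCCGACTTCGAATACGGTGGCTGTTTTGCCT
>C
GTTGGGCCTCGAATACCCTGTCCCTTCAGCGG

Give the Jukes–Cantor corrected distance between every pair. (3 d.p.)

d(A,B) = 0.520, d(A,C) = 0.520, d(B,C) = 0.585

A–B: 12/32 sites differ → p = 0.375, d = −0.75 ln(1 − 0.5) = 0.519860 ≈ 0.520.
A–C: 12/32 sites differ → p = 0.375, d = −0.75 ln(1 − 0.5) = 0.519860 ≈ 0.520.
B–C: 13/32 sites differ → p = 0.40625, d = −0.75 ln(1 − 0.541667) = 0.585119 ≈ 0.585.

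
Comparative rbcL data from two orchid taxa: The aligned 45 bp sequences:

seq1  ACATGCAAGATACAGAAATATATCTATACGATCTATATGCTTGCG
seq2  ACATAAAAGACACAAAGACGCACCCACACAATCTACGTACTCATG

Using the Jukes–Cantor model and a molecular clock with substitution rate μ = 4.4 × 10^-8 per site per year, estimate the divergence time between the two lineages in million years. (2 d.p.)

6.50

The sequences differ at 18 of 45 sites, so p = 18/45 = 0.4.
d = −(3/4) ln(1 − 4p/3) = −0.75 ln(1 − 0.533333) = −0.75 ln(0.466667)
  = −0.75 × (-0.762139) = 0.571604 substitutions/site.
Under a molecular clock d = 2μt, so t = d/(2μ) = 0.571604 / (2 × 4.4 × 10^-8) = 6.50 million years.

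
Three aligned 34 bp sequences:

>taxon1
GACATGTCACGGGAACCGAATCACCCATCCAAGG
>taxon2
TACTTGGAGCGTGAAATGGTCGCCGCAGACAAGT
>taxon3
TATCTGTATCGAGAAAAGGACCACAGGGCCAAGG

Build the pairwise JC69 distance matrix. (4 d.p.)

d(taxon1,taxon2) = 0.8240, d(taxon1,taxon3) = 0.5972, d(taxon2,taxon3) = 0.5972

taxon1–taxon2: 17/34 sites differ → p = 0.5, d = −0.75 ln(1 − 0.666667) = 0.823960 ≈ 0.8240.
taxon1–taxon3: 14/34 sites differ → p ≈ 0.411765, d = −0.75 ln(1 − 0.54902) = 0.597249 ≈ 0.5972.
taxon2–taxon3: 14/34 sites differ → p ≈ 0.411765, d = −0.75 ln(1 − 0.54902) = 0.597249 ≈ 0.5972.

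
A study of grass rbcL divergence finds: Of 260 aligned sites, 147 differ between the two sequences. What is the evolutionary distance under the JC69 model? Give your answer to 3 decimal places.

p = 147/260 ≈ 0.565385.
d = −(3/4) ln(1 − 4p/3) = −0.75 ln(1 − 0.753847) = −0.75 ln(0.246153)
  = −0.75 × (-1.401802) = 1.051352 substitutions/site.

1.051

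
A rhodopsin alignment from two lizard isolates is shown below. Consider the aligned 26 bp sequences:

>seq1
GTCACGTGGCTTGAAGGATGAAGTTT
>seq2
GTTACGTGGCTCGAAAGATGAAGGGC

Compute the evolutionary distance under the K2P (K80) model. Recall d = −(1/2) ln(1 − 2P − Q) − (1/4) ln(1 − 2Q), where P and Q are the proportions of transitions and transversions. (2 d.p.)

Of 26 sites, 4 differences are transitions and 2 are transversions, so P = 4/26 ≈ 0.153846 and Q = 2/26 ≈ 0.076923.
Under the Kimura two-parameter model, d = −½ ln(1 − 2P − Q) − ¼ ln(1 − 2Q).
1 − 2P − Q = 0.615385, giving −½ ln(0.615385) = 0.242754.
1 − 2Q = 0.846154, giving −¼ ln(0.846154) = 0.041763.
d = 0.242754 + 0.041763 = 0.284517.

0.28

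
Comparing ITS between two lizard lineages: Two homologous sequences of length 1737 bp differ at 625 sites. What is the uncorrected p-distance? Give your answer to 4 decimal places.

0.3598

p = 625/1737 = 0.359815… ≈ 0.3598 (to 4 d.p.).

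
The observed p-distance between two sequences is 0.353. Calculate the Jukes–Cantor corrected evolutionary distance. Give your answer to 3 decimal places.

0.477

d = −(3/4) ln(1 − 4p/3) = −0.75 ln(1 − 0.470667) = −0.75 ln(0.529333)
  = −0.75 × (-0.636138) = 0.477104 substitutions/site.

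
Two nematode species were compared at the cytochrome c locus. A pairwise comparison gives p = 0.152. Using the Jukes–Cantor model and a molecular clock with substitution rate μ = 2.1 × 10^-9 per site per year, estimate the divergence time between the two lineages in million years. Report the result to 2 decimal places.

40.44

d = −(3/4) ln(1 − 4p/3) = −0.75 ln(1 − 0.202667) = −0.75 ln(0.797333)
  = −0.75 × (-0.226483) = 0.169862 substitutions/site.
Under a molecular clock d = 2μt, so t = d/(2μ) = 0.169862 / (2 × 2.1 × 10^-9) = 40.44 million years.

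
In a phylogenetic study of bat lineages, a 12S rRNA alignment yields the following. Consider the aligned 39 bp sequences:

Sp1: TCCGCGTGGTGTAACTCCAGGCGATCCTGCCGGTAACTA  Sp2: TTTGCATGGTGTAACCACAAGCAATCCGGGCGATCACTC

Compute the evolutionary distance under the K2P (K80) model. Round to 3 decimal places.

Of 39 sites, 7 differences are transitions and 5 are transversions, so P = 7/39 ≈ 0.179487 and Q = 5/39 ≈ 0.128205.
Under the Kimura two-parameter model, d = −½ ln(1 − 2P − Q) − ¼ ln(1 − 2Q).
1 − 2P − Q = 0.512821, giving −½ ln(0.512821) = 0.333914.
1 − 2Q = 0.74359, giving −¼ ln(0.74359) = 0.074066.
d = 0.333914 + 0.074066 = 0.407980.

0.408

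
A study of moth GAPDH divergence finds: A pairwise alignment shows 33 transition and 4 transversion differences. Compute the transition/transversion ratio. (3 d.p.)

R = 33/4 = 8.250.

8.250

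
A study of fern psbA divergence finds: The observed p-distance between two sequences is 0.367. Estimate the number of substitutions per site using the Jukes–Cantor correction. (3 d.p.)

d = −(3/4) ln(1 − 4p/3) = −0.75 ln(1 − 0.489333) = −0.75 ln(0.510667)
  = −0.75 × (-0.672038) = 0.504029 substitutions/site.

0.504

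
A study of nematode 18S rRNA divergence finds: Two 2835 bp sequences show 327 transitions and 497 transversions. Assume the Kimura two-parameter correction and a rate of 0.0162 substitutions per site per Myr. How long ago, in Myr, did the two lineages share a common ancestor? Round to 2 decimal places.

P = 327/2835 ≈ 0.115344 and Q = 497/2835 ≈ 0.175309.
Under the Kimura two-parameter model, d = −½ ln(1 − 2P − Q) − ¼ ln(1 − 2Q).
1 − 2P − Q = 0.594003, giving −½ ln(0.594003) = 0.260435.
1 − 2Q = 0.649382, giving −¼ ln(0.649382) = 0.107934.
d = 0.260435 + 0.107934 = 0.368369.
Under a molecular clock d = 2μt, so t = d/(2μ) = 0.368369 / (2 × 0.0162) = 11.37 Myr.

11.37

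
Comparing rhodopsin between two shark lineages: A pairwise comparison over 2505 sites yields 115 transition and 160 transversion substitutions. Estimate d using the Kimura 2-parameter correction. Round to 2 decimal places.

0.12

P = 115/2505 ≈ 0.045908 and Q = 160/2505 ≈ 0.063872.
Under the Kimura two-parameter model, d = −½ ln(1 − 2P − Q) − ¼ ln(1 − 2Q).
1 − 2P − Q = 0.844312, giving −½ ln(0.844312) = 0.084617.
1 − 2Q = 0.872256, giving −¼ ln(0.872256) = 0.034168.
d = 0.084617 + 0.034168 = 0.118785.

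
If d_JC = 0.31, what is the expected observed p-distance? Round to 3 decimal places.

p = (3/4)(1 − e^(−4d/3)) = 0.75 × (1 − e^(-0.413333)) = 0.75 × (1 − 0.661442) = 0.253919.

0.254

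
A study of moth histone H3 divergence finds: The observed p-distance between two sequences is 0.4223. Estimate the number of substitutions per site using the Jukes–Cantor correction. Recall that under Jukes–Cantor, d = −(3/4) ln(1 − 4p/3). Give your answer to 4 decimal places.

0.6210

d = −(3/4) ln(1 − 4p/3) = −0.75 ln(1 − 0.563067) = −0.75 ln(0.436933)
  = −0.75 × (-0.827975) = 0.620981 substitutions/site.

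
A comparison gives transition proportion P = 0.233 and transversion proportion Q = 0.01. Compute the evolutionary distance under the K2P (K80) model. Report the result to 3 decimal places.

0.328

Under the Kimura two-parameter model, d = −½ ln(1 − 2P − Q) − ¼ ln(1 − 2Q).
1 − 2P − Q = 0.524, giving −½ ln(0.524) = 0.323132.
1 − 2Q = 0.98, giving −¼ ln(0.98) = 0.005051.
d = 0.323132 + 0.005051 = 0.328183.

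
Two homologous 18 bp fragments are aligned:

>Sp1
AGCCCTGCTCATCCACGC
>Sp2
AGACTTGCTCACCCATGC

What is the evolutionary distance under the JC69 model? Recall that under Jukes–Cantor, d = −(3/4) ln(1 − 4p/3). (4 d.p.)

The sequences differ at 4 of 18 sites (3, 5, 12, 16), so p = 4/18 ≈ 0.222222.
d = −(3/4) ln(1 − 4p/3) = −0.75 ln(1 − 0.296296) = −0.75 ln(0.703704)
  = −0.75 × (-0.351397) = 0.263548 substitutions/site.

0.2635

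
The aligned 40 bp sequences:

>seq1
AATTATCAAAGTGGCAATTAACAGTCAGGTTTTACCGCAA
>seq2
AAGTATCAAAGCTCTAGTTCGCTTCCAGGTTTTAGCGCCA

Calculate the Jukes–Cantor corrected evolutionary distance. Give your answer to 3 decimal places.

0.426

The sequences differ at 13 of 40 sites, so p = 13/40 = 0.325.
d = −(3/4) ln(1 − 4p/3) = −0.75 ln(1 − 0.433333) = −0.75 ln(0.566667)
  = −0.75 × (-0.567983) = 0.425987 substitutions/site.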